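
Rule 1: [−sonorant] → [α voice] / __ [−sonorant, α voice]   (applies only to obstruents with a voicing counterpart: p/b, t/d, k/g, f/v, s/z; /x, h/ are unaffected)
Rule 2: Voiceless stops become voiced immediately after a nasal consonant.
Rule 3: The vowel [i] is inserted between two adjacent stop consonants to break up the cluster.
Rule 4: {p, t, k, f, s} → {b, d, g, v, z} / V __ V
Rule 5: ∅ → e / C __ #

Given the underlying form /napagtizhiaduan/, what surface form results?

Rule 1 (regressive voicing assimilation): /g/ precedes the voiceless obstruent /t/, so it devoices to [k] by assimilation. /z/ precedes the voiceless obstruent /h/, so it devoices to [s] by assimilation. /napagtizhiaduan/ → napaktishiaduan.
Rule 2 (post-nasal voicing): no segment meets the environment; /napaktishiaduan/ is unchanged.
Rule 3 (stop-cluster i-epenthesis): /k/ and /t/ form a stop–stop cluster, so [i] is inserted between them. /napaktishiaduan/ → napakitishiaduan.
Rule 4 (intervocalic voicing): /p/ is a voiceless obstruent between vowels /a/ and /a/, so it voices to [b]. /k/ is a voiceless obstruent between vowels /a/ and /i/, so it voices to [g]. /t/ is a voiceless obstruent between vowels /i/ and /i/, so it voices to [d]. /napakitishiaduan/ → nabagidishiaduan.
Rule 5 (final e-epenthesis): the form ends in the consonant /n/, so [e] is inserted word-finally. /nabagidishiaduan/ → nabagidishiaduane.

nabagidishiaduane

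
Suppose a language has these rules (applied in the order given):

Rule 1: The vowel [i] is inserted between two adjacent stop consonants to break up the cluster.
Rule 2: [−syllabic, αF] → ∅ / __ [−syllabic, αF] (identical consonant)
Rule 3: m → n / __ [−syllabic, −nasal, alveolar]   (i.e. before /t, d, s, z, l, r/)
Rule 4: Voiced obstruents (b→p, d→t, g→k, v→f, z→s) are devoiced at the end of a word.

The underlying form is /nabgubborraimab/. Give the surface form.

nabigubiboraimap

Rule 1 (stop-cluster i-epenthesis): /b/ and /g/ form a stop–stop cluster, so [i] is inserted between them. /b/ and /b/ form a stop–stop cluster, so [i] is inserted between them. /nabgubborraimab/ → nabigubiborraimab.
Rule 2 (degemination): /rr/ is a geminate; the first /r/ deletes. /nabigubiborraimab/ → nabigubiboraimab.
Rule 3 (nasal place assimilation): no segment meets the environment; /nabigubiboraimab/ is unchanged.
Rule 4 (final devoicing): /b/ is a voiced obstruent in word-final position, so it devoices to [p]. /nabigubiboraimab/ → nabigubiboraimap.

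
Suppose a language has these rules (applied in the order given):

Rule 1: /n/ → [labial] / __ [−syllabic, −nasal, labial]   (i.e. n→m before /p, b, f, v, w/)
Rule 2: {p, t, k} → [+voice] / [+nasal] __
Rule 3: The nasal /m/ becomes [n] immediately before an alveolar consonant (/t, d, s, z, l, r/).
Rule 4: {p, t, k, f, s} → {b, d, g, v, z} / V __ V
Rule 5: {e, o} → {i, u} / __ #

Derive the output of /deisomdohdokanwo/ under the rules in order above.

Rule 1 (nasal place assimilation): /n/ precedes the labial consonant /w/, so it assimilates in place to [m]. /deisomdohdokanwo/ → deisomdohdokamwo.
Rule 2 (post-nasal voicing): no segment meets the environment; /deisomdohdokamwo/ is unchanged.
Rule 3 (nasal place assimilation): /m/ precedes the alveolar consonant /d/, so it assimilates in place to [n]. /deisomdohdokamwo/ → deisondohdokamwo.
Rule 4 (intervocalic voicing): /s/ is a voiceless obstruent between vowels /i/ and /o/, so it voices to [z]. /k/ is a voiceless obstruent between vowels /o/ and /a/, so it voices to [g]. /deisondohdokamwo/ → deizondohdogamwo.
Rule 5 (final vowel raising): /o/ is a mid vowel in word-final position, so it raises to [u]. /deizondohdogamwo/ → deizondohdogamwu.

deizondohdogamwu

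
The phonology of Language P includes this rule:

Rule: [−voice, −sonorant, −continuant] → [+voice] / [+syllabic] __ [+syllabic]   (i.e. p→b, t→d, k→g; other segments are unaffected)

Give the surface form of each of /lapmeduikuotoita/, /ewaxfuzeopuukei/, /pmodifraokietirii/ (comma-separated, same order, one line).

lapmeduiguodoida, ewaxfuzeobuugei, pmodifraogiedirii

/lapmeduikuotoita/: /k/ is a voiceless stop between vowels /i/ and /u/, so it voices to [g]. /t/ is a voiceless stop between vowels /o/ and /o/, so it voices to [d]. /t/ is a voiceless stop between vowels /i/ and /a/, so it voices to [d]. → [lapmeduiguodoida].
/ewaxfuzeopuukei/: /p/ is a voiceless stop between vowels /o/ and /u/, so it voices to [b]. /k/ is a voiceless stop between vowels /u/ and /e/, so it voices to [g]. → [ewaxfuzeobuugei].
/pmodifraokietirii/: /k/ is a voiceless stop between vowels /o/ and /i/, so it voices to [g]. /t/ is a voiceless stop between vowels /e/ and /i/, so it voices to [d]. → [pmodifraogiedirii].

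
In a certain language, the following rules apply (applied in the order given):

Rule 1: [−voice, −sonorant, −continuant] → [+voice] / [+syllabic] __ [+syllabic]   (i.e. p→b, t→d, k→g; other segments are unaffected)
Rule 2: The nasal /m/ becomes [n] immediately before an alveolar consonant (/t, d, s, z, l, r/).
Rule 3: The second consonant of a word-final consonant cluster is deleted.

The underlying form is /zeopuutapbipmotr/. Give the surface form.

zeobuudapbipmot

Rule 1 (intervocalic voicing): /p/ is a voiceless stop between vowels /o/ and /u/, so it voices to [b]. /t/ is a voiceless stop between vowels /u/ and /a/, so it voices to [d]. /zeopuutapbipmotr/ → zeobuudapbipmotr.
Rule 2 (nasal place assimilation): no segment meets the environment; /zeobuudapbipmotr/ is unchanged.
Rule 3 (final cluster simplification): /r/ is the second consonant of a word-final cluster /tr/, so it deletes. /zeobuudapbipmotr/ → zeobuudapbipmot.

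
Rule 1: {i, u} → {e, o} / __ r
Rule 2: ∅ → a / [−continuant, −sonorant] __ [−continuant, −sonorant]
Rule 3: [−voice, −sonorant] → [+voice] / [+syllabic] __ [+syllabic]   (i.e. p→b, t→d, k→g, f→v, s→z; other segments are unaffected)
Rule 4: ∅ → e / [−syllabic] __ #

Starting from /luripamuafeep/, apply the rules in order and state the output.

Rule 1 (pre-rhotic lowering): /u/ is a high vowel immediately before /r/, so it lowers to [o]. /luripamuafeep/ → loripamuafeep.
Rule 2 (stop-cluster a-epenthesis): no segment meets the environment; /loripamuafeep/ is unchanged.
Rule 3 (intervocalic voicing): /p/ is a voiceless obstruent between vowels /i/ and /a/, so it voices to [b]. /f/ is a voiceless obstruent between vowels /a/ and /e/, so it voices to [v]. /loripamuafeep/ → loribamuaveep.
Rule 4 (final e-epenthesis): the form ends in the consonant /p/, so [e] is inserted word-finally. /loribamuaveep/ → loribamuaveepe.

loribamuaveepe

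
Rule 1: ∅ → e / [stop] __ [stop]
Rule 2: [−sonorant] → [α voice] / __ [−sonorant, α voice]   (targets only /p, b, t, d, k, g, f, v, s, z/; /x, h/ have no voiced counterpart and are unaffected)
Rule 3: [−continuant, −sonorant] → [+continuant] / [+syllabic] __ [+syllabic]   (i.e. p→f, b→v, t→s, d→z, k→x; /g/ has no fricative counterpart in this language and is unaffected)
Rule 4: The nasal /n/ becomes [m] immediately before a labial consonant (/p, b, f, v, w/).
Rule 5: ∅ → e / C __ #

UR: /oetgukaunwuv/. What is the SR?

Rule 1 (stop-cluster e-epenthesis): /t/ and /g/ form a stop–stop cluster, so [e] is inserted between them. /oetgukaunwuv/ → oetegukaunwuv.
Rule 2 (regressive voicing assimilation): no segment meets the environment; /oetegukaunwuv/ is unchanged.
Rule 3 (intervocalic spirantization): /t/ is a stop between vowels /e/ and /e/, so it spirantizes to the fricative [s]. /k/ is a stop between vowels /u/ and /a/, so it spirantizes to the fricative [x]. /oetegukaunwuv/ → oeseguxaunwuv.
Rule 4 (nasal place assimilation): /n/ precedes the labial consonant /w/, so it assimilates in place to [m]. /oeseguxaunwuv/ → oeseguxaumwuv.
Rule 5 (final e-epenthesis): the form ends in the consonant /v/, so [e] is inserted word-finally. /oeseguxaumwuv/ → oeseguxaumwuve.

oeseguxaumwuve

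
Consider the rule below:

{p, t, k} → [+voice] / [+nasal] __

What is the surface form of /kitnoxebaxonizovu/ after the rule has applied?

No segment of /kitnoxebaxonizovu/ meets the structural description of the rule, so the form surfaces unchanged.

kitnoxebaxonizovu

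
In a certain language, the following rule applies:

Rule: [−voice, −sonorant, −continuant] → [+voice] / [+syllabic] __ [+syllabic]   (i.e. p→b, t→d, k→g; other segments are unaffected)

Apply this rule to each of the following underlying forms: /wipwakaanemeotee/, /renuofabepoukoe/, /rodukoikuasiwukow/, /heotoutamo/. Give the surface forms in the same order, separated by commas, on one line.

/wipwakaanemeotee/: /k/ is a voiceless stop between vowels /a/ and /a/, so it voices to [g]. /t/ is a voiceless stop between vowels /o/ and /e/, so it voices to [d]. → [wipwagaanemeodee].
/renuofabepoukoe/: /p/ is a voiceless stop between vowels /e/ and /o/, so it voices to [b]. /k/ is a voiceless stop between vowels /u/ and /o/, so it voices to [g]. → [renuofabebougoe].
/rodukoikuasiwukow/: /k/ is a voiceless stop between vowels /u/ and /o/, so it voices to [g]. /k/ is a voiceless stop between vowels /i/ and /u/, so it voices to [g]. /k/ is a voiceless stop between vowels /u/ and /o/, so it voices to [g]. → [rodugoiguasiwugow].
/heotoutamo/: /t/ is a voiceless stop between vowels /o/ and /o/, so it voices to [d]. /t/ is a voiceless stop between vowels /u/ and /a/, so it voices to [d]. → [heodoudamo].

wipwagaanemeodee, renuofabebougoe, rodugoiguasiwugow, heodoudamo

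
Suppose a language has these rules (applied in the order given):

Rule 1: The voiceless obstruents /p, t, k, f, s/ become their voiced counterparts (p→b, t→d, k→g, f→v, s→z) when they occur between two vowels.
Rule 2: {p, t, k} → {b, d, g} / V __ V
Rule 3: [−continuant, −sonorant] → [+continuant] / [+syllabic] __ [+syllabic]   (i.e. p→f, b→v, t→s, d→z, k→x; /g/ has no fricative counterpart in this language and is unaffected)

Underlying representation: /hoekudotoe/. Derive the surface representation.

hoeguzozoe

Rule 1 (intervocalic voicing): /k/ is a voiceless obstruent between vowels /e/ and /u/, so it voices to [g]. /t/ is a voiceless obstruent between vowels /o/ and /o/, so it voices to [d]. /hoekudotoe/ → hoegudodoe.
Rule 2 (intervocalic voicing): no segment meets the environment; /hoegudodoe/ is unchanged.
Rule 3 (intervocalic spirantization): /d/ is a stop between vowels /u/ and /o/, so it spirantizes to the fricative [z]. /d/ is a stop between vowels /o/ and /o/, so it spirantizes to the fricative [z]. /hoegudodoe/ → hoeguzozoe.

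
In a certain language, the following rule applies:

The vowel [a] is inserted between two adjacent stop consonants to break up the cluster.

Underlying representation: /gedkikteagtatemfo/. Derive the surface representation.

gedakikateagatatemfo

/d/ and /k/ form a stop–stop cluster, so [a] is inserted between them.
/k/ and /t/ form a stop–stop cluster, so [a] is inserted between them.
/g/ and /t/ form a stop–stop cluster, so [a] is inserted between them.
Surface form: [gedakikateagatatemfo].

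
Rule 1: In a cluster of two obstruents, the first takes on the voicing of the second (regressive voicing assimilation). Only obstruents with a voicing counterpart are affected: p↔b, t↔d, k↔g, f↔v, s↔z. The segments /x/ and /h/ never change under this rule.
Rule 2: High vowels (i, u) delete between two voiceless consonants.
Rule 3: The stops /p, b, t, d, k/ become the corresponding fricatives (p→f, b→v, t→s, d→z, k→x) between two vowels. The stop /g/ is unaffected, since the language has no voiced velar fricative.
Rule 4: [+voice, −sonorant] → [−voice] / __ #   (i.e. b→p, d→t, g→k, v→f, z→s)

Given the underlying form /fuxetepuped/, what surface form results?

Rule 1 (regressive voicing assimilation): no segment meets the environment; /fuxetepuped/ is unchanged.
Rule 2 (high vowel syncope): /u/ is a high vowel flanked by voiceless consonants /f/ and /x/, so it deletes. /u/ is a high vowel flanked by voiceless consonants /p/ and /p/, so it deletes. /fuxetepuped/ → fxetepped.
Rule 3 (intervocalic spirantization): /t/ is a stop between vowels /e/ and /e/, so it spirantizes to the fricative [s]. /fxetepped/ → fxesepped.
Rule 4 (final devoicing): /d/ is a voiced obstruent in word-final position, so it devoices to [t]. /fxesepped/ → fxeseppet.

fxeseppet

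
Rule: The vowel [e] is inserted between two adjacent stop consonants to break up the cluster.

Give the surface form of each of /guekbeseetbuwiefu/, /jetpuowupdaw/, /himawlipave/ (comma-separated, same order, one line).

/guekbeseetbuwiefu/: /k/ and /b/ form a stop–stop cluster, so [e] is inserted between them. /t/ and /b/ form a stop–stop cluster, so [e] is inserted between them. → [guekebeseetebuwiefu].
/jetpuowupdaw/: /t/ and /p/ form a stop–stop cluster, so [e] is inserted between them. /p/ and /d/ form a stop–stop cluster, so [e] is inserted between them. → [jetepuowupedaw].
/himawlipave/: the rule's environment is not met; surfaces unchanged as [himawlipave].

guekebeseetebuwiefu, jetepuowupedaw, himawlipave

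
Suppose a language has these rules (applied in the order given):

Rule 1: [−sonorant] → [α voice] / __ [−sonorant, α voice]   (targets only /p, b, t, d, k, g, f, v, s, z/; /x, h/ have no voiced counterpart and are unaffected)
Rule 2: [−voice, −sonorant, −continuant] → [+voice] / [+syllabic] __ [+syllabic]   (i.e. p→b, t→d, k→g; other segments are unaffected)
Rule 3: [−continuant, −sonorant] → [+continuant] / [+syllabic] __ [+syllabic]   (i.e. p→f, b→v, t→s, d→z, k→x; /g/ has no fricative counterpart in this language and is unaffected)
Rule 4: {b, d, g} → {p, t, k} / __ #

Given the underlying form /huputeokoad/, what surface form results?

huvuzeogoat

Rule 1 (regressive voicing assimilation): no segment meets the environment; /huputeokoad/ is unchanged.
Rule 2 (intervocalic voicing): /p/ is a voiceless stop between vowels /u/ and /u/, so it voices to [b]. /t/ is a voiceless stop between vowels /u/ and /e/, so it voices to [d]. /k/ is a voiceless stop between vowels /o/ and /o/, so it voices to [g]. /huputeokoad/ → hubudeogoad.
Rule 3 (intervocalic spirantization): /b/ is a stop between vowels /u/ and /u/, so it spirantizes to the fricative [v]. /d/ is a stop between vowels /u/ and /e/, so it spirantizes to the fricative [z]. /hubudeogoad/ → huvuzeogoad.
Rule 4 (final devoicing): /d/ is a voiced stop in word-final position, so it devoices to [t]. /huvuzeogoad/ → huvuzeogoat.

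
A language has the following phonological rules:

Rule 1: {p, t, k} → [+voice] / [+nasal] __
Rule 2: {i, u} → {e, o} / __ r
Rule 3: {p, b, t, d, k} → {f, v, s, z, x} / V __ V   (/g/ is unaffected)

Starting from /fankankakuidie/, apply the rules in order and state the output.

fangangaxuizie

Rule 1 (post-nasal voicing): /k/ is a voiceless stop immediately after the nasal /n/, so it voices to [g]. /k/ is a voiceless stop immediately after the nasal /n/, so it voices to [g]. /fankankakuidie/ → fangangakuidie.
Rule 2 (pre-rhotic lowering): no segment meets the environment; /fangangakuidie/ is unchanged.
Rule 3 (intervocalic spirantization): /k/ is a stop between vowels /a/ and /u/, so it spirantizes to the fricative [x]. /d/ is a stop between vowels /i/ and /i/, so it spirantizes to the fricative [z]. /fangangakuidie/ → fangangaxuizie.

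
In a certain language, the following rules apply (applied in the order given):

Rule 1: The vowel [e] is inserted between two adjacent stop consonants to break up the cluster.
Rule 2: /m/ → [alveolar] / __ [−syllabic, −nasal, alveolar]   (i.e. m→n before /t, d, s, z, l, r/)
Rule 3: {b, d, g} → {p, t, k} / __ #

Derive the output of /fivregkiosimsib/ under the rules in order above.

Rule 1 (stop-cluster e-epenthesis): /g/ and /k/ form a stop–stop cluster, so [e] is inserted between them. /fivregkiosimsib/ → fivregekiosimsib.
Rule 2 (nasal place assimilation): /m/ precedes the alveolar consonant /s/, so it assimilates in place to [n]. /fivregekiosimsib/ → fivregekiosinsib.
Rule 3 (final devoicing): /b/ is a voiced stop in word-final position, so it devoices to [p]. /fivregekiosinsib/ → fivregekiosinsip.

fivregekiosinsip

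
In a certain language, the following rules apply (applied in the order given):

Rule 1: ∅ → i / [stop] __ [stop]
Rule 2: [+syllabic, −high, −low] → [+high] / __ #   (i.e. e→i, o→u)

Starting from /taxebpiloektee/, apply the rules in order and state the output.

Rule 1 (stop-cluster i-epenthesis): /b/ and /p/ form a stop–stop cluster, so [i] is inserted between them. /k/ and /t/ form a stop–stop cluster, so [i] is inserted between them. /taxebpiloektee/ → taxebipiloekitee.
Rule 2 (final vowel raising): /e/ is a mid vowel in word-final position, so it raises to [i]. /taxebipiloekitee/ → taxebipiloekitei.

taxebipiloekitei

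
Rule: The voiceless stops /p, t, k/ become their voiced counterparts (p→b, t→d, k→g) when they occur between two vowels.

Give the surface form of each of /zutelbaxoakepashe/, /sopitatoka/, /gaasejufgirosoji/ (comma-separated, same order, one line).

/zutelbaxoakepashe/: /t/ is a voiceless stop between vowels /u/ and /e/, so it voices to [d]. /k/ is a voiceless stop between vowels /a/ and /e/, so it voices to [g]. /p/ is a voiceless stop between vowels /e/ and /a/, so it voices to [b]. → [zudelbaxoagebashe].
/sopitatoka/: /p/ is a voiceless stop between vowels /o/ and /i/, so it voices to [b]. /t/ is a voiceless stop between vowels /i/ and /a/, so it voices to [d]. /t/ is a voiceless stop between vowels /a/ and /o/, so it voices to [d]. /k/ is a voiceless stop between vowels /o/ and /a/, so it voices to [g]. → [sobidadoga].
/gaasejufgirosoji/: the rule's environment is not met; surfaces unchanged as [gaasejufgirosoji].

zudelbaxoagebashe, sobidadoga, gaasejufgirosoji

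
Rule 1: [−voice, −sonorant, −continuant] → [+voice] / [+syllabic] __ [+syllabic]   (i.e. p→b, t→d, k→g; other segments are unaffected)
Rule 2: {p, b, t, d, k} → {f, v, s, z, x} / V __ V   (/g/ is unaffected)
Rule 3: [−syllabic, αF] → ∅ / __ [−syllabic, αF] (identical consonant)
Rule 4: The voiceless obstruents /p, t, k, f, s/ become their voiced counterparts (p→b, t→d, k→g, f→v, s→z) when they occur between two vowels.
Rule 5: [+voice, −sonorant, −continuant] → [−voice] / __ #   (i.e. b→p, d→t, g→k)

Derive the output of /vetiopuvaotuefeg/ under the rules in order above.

Rule 1 (intervocalic voicing): /t/ is a voiceless stop between vowels /e/ and /i/, so it voices to [d]. /p/ is a voiceless stop between vowels /o/ and /u/, so it voices to [b]. /t/ is a voiceless stop between vowels /o/ and /u/, so it voices to [d]. /vetiopuvaotuefeg/ → vediobuvaoduefeg.
Rule 2 (intervocalic spirantization): /d/ is a stop between vowels /e/ and /i/, so it spirantizes to the fricative [z]. /b/ is a stop between vowels /o/ and /u/, so it spirantizes to the fricative [v]. /d/ is a stop between vowels /o/ and /u/, so it spirantizes to the fricative [z]. /vediobuvaoduefeg/ → veziovuvaozuefeg.
Rule 3 (degemination): no segment meets the environment; /veziovuvaozuefeg/ is unchanged.
Rule 4 (intervocalic voicing): /f/ is a voiceless obstruent between vowels /e/ and /e/, so it voices to [v]. /veziovuvaozuefeg/ → veziovuvaozueveg.
Rule 5 (final devoicing): /g/ is a voiced stop in word-final position, so it devoices to [k]. /veziovuvaozueveg/ → veziovuvaozuevek.

veziovuvaozuevek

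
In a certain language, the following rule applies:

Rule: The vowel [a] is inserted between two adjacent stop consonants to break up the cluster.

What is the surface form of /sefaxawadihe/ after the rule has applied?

sefaxawadihe

No segment of /sefaxawadihe/ meets the structural description of the rule, so the form surfaces unchanged.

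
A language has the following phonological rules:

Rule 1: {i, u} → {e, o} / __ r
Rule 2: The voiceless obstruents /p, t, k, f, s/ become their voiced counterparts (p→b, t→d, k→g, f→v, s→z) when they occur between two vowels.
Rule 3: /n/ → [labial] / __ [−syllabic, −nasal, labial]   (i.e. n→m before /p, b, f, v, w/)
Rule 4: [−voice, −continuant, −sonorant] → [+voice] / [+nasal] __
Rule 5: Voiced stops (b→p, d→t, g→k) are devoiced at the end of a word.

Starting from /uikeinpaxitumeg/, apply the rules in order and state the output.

uigeimbaxidumek

Rule 1 (pre-rhotic lowering): no segment meets the environment; /uikeinpaxitumeg/ is unchanged.
Rule 2 (intervocalic voicing): /k/ is a voiceless obstruent between vowels /i/ and /e/, so it voices to [g]. /t/ is a voiceless obstruent between vowels /i/ and /u/, so it voices to [d]. /uikeinpaxitumeg/ → uigeinpaxidumeg.
Rule 3 (nasal place assimilation): /n/ precedes the labial consonant /p/, so it assimilates in place to [m]. /uigeinpaxidumeg/ → uigeimpaxidumeg.
Rule 4 (post-nasal voicing): /p/ is a voiceless stop immediately after the nasal /m/, so it voices to [b]. /uigeimpaxidumeg/ → uigeimbaxidumeg.
Rule 5 (final devoicing): /g/ is a voiced stop in word-final position, so it devoices to [k]. /uigeimbaxidumeg/ → uigeimbaxidumek.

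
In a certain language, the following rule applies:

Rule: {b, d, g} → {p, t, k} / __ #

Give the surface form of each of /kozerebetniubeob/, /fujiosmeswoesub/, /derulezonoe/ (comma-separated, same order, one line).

/kozerebetniubeob/: /b/ is a voiced stop in word-final position, so it devoices to [p]. → [kozerebetniubeop].
/fujiosmeswoesub/: /b/ is a voiced stop in word-final position, so it devoices to [p]. → [fujiosmeswoesup].
/derulezonoe/: the rule's environment is not met; surfaces unchanged as [derulezonoe].

kozerebetniubeop, fujiosmeswoesup, derulezonoe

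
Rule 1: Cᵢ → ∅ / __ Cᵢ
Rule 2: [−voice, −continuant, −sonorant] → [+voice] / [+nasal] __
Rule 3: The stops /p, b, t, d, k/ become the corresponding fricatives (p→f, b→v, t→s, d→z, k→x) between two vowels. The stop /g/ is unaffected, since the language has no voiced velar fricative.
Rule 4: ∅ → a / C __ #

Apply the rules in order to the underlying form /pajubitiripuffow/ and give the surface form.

Rule 1 (degemination): /ff/ is a geminate; the first /f/ deletes. /pajubitiripuffow/ → pajubitiripufow.
Rule 2 (post-nasal voicing): no segment meets the environment; /pajubitiripufow/ is unchanged.
Rule 3 (intervocalic spirantization): /b/ is a stop between vowels /u/ and /i/, so it spirantizes to the fricative [v]. /t/ is a stop between vowels /i/ and /i/, so it spirantizes to the fricative [s]. /p/ is a stop between vowels /i/ and /u/, so it spirantizes to the fricative [f]. /pajubitiripufow/ → pajuvisirifufow.
Rule 4 (final a-epenthesis): the form ends in the consonant /w/, so [a] is inserted word-finally. /pajuvisirifufow/ → pajuvisirifufowa.

pajuvisirifufowa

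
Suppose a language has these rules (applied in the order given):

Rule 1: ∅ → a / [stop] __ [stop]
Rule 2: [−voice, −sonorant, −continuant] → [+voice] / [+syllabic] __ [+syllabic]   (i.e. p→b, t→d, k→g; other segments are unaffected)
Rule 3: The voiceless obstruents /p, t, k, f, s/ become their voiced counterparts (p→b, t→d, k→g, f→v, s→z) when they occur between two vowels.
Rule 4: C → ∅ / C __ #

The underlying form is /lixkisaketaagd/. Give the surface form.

lixkizagedaagad

Rule 1 (stop-cluster a-epenthesis): /g/ and /d/ form a stop–stop cluster, so [a] is inserted between them. /lixkisaketaagd/ → lixkisaketaagad.
Rule 2 (intervocalic voicing): /k/ is a voiceless stop between vowels /a/ and /e/, so it voices to [g]. /t/ is a voiceless stop between vowels /e/ and /a/, so it voices to [d]. /lixkisaketaagad/ → lixkisagedaagad.
Rule 3 (intervocalic voicing): /s/ is a voiceless obstruent between vowels /i/ and /a/, so it voices to [z]. /lixkisagedaagad/ → lixkizagedaagad.
Rule 4 (final cluster simplification): no segment meets the environment; /lixkizagedaagad/ is unchanged.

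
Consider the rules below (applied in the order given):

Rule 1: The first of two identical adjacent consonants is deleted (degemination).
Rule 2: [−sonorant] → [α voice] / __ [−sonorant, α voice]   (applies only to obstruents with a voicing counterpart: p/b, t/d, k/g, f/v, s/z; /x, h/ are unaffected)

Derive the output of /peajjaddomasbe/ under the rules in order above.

Rule 1 (degemination): /jj/ is a geminate; the first /j/ deletes. /dd/ is a geminate; the first /d/ deletes. /peajjaddomasbe/ → peajadomasbe.
Rule 2 (regressive voicing assimilation): /s/ precedes the voiced obstruent /b/, so it voices to [z] by assimilation. /peajadomasbe/ → peajadomazbe.

peajadomazbe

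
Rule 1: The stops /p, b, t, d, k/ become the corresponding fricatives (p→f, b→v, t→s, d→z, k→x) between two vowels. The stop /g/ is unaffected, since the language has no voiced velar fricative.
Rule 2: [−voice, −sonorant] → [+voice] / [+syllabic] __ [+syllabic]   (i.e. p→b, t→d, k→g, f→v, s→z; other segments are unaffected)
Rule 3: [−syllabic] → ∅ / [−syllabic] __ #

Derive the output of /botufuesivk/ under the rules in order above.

bozuvueziv

Rule 1 (intervocalic spirantization): /t/ is a stop between vowels /o/ and /u/, so it spirantizes to the fricative [s]. /botufuesivk/ → bosufuesivk.
Rule 2 (intervocalic voicing): /s/ is a voiceless obstruent between vowels /o/ and /u/, so it voices to [z]. /f/ is a voiceless obstruent between vowels /u/ and /u/, so it voices to [v]. /s/ is a voiceless obstruent between vowels /e/ and /i/, so it voices to [z]. /bosufuesivk/ → bozuvuezivk.
Rule 3 (final cluster simplification): /k/ is the second consonant of a word-final cluster /vk/, so it deletes. /bozuvuezivk/ → bozuvueziv.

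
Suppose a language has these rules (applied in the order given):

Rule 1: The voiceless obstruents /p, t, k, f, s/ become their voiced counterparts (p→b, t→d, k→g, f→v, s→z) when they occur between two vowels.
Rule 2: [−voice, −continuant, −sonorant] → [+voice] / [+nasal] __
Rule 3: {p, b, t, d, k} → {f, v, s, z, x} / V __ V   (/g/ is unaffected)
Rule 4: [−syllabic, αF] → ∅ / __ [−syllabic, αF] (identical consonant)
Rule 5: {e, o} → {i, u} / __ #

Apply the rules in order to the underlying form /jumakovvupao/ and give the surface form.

Rule 1 (intervocalic voicing): /k/ is a voiceless obstruent between vowels /a/ and /o/, so it voices to [g]. /p/ is a voiceless obstruent between vowels /u/ and /a/, so it voices to [b]. /jumakovvupao/ → jumagovvubao.
Rule 2 (post-nasal voicing): no segment meets the environment; /jumagovvubao/ is unchanged.
Rule 3 (intervocalic spirantization): /b/ is a stop between vowels /u/ and /a/, so it spirantizes to the fricative [v]. /jumagovvubao/ → jumagovvuvao.
Rule 4 (degemination): /vv/ is a geminate; the first /v/ deletes. /jumagovvuvao/ → jumagovuvao.
Rule 5 (final vowel raising): /o/ is a mid vowel in word-final position, so it raises to [u]. /jumagovuvao/ → jumagovuvau.

jumagovuvau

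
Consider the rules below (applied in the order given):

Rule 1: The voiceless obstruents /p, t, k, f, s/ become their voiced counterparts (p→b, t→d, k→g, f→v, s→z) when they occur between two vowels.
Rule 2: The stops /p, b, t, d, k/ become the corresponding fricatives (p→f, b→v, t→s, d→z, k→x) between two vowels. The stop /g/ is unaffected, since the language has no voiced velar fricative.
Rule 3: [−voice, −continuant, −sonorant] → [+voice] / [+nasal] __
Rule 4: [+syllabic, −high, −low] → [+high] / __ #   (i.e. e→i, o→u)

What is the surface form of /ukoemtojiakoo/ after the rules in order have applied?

Rule 1 (intervocalic voicing): /k/ is a voiceless obstruent between vowels /u/ and /o/, so it voices to [g]. /k/ is a voiceless obstruent between vowels /a/ and /o/, so it voices to [g]. /ukoemtojiakoo/ → ugoemtojiagoo.
Rule 2 (intervocalic spirantization): no segment meets the environment; /ugoemtojiagoo/ is unchanged.
Rule 3 (post-nasal voicing): /t/ is a voiceless stop immediately after the nasal /m/, so it voices to [d]. /ugoemtojiagoo/ → ugoemdojiagoo.
Rule 4 (final vowel raising): /o/ is a mid vowel in word-final position, so it raises to [u]. /ugoemdojiagoo/ → ugoemdojiagou.

ugoemdojiagou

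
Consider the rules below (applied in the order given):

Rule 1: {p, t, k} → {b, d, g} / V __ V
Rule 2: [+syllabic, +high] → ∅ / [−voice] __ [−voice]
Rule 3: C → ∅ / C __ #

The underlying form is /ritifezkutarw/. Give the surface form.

Rule 1 (intervocalic voicing): /t/ is a voiceless stop between vowels /i/ and /i/, so it voices to [d]. /t/ is a voiceless stop between vowels /u/ and /a/, so it voices to [d]. /ritifezkutarw/ → ridifezkudarw.
Rule 2 (high vowel syncope): no segment meets the environment; /ridifezkudarw/ is unchanged.
Rule 3 (final cluster simplification): /w/ is the second consonant of a word-final cluster /rw/, so it deletes. /ridifezkudarw/ → ridifezkudar.

ridifezkudar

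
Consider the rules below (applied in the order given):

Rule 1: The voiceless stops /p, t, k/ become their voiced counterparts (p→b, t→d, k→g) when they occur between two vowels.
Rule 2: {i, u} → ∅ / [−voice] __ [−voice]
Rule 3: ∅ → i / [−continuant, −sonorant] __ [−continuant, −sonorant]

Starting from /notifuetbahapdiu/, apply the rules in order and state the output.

Rule 1 (intervocalic voicing): /t/ is a voiceless stop between vowels /o/ and /i/, so it voices to [d]. /notifuetbahapdiu/ → nodifuetbahapdiu.
Rule 2 (high vowel syncope): no segment meets the environment; /nodifuetbahapdiu/ is unchanged.
Rule 3 (stop-cluster i-epenthesis): /t/ and /b/ form a stop–stop cluster, so [i] is inserted between them. /p/ and /d/ form a stop–stop cluster, so [i] is inserted between them. /nodifuetbahapdiu/ → nodifuetibahapidiu.

nodifuetibahapidiu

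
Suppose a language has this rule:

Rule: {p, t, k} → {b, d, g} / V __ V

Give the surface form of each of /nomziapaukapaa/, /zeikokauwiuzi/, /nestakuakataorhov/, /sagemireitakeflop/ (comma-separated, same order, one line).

/nomziapaukapaa/: /p/ is a voiceless stop between vowels /a/ and /a/, so it voices to [b]. /k/ is a voiceless stop between vowels /u/ and /a/, so it voices to [g]. /p/ is a voiceless stop between vowels /a/ and /a/, so it voices to [b]. → [nomziabaugabaa].
/zeikokauwiuzi/: /k/ is a voiceless stop between vowels /i/ and /o/, so it voices to [g]. /k/ is a voiceless stop between vowels /o/ and /a/, so it voices to [g]. → [zeigogauwiuzi].
/nestakuakataorhov/: /k/ is a voiceless stop between vowels /a/ and /u/, so it voices to [g]. /k/ is a voiceless stop between vowels /a/ and /a/, so it voices to [g]. /t/ is a voiceless stop between vowels /a/ and /a/, so it voices to [d]. → [nestaguagadaorhov].
/sagemireitakeflop/: /t/ is a voiceless stop between vowels /i/ and /a/, so it voices to [d]. /k/ is a voiceless stop between vowels /a/ and /e/, so it voices to [g]. → [sagemireidageflop].

nomziabaugabaa, zeigogauwiuzi, nestaguagadaorhov, sagemireidageflop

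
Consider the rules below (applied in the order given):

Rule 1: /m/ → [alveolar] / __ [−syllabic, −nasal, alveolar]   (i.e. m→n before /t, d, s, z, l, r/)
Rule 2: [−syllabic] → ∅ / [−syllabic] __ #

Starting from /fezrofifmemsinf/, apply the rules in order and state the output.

Rule 1 (nasal place assimilation): /m/ precedes the alveolar consonant /s/, so it assimilates in place to [n]. /fezrofifmemsinf/ → fezrofifmensinf.
Rule 2 (final cluster simplification): /f/ is the second consonant of a word-final cluster /nf/, so it deletes. /fezrofifmensinf/ → fezrofifmensin.

fezrofifmensin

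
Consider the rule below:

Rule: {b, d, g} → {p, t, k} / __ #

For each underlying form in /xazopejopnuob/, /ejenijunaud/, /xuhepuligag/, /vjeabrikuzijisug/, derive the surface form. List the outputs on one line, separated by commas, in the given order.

xazopejopnuop, ejenijunaut, xuhepuligak, vjeabrikuzijisuk

/xazopejopnuob/: /b/ is a voiced stop in word-final position, so it devoices to [p]. → [xazopejopnuop].
/ejenijunaud/: /d/ is a voiced stop in word-final position, so it devoices to [t]. → [ejenijunaut].
/xuhepuligag/: /g/ is a voiced stop in word-final position, so it devoices to [k]. → [xuhepuligak].
/vjeabrikuzijisug/: /g/ is a voiced stop in word-final position, so it devoices to [k]. → [vjeabrikuzijisuk].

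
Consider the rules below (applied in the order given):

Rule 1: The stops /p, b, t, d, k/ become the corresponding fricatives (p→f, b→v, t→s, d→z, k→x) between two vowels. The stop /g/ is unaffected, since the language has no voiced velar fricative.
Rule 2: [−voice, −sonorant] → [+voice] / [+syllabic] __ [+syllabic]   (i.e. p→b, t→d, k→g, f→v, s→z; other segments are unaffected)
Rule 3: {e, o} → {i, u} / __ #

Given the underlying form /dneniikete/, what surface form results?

Rule 1 (intervocalic spirantization): /k/ is a stop between vowels /i/ and /e/, so it spirantizes to the fricative [x]. /t/ is a stop between vowels /e/ and /e/, so it spirantizes to the fricative [s]. /dneniikete/ → dneniixese.
Rule 2 (intervocalic voicing): /s/ is a voiceless obstruent between vowels /e/ and /e/, so it voices to [z]. /dneniixese/ → dneniixeze.
Rule 3 (final vowel raising): /e/ is a mid vowel in word-final position, so it raises to [i]. /dneniixeze/ → dneniixezi.

dneniixezi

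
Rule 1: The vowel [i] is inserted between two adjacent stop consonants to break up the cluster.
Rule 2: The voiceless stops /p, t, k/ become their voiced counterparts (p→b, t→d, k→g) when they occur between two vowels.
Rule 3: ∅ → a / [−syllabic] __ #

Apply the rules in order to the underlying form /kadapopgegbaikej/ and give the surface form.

Rule 1 (stop-cluster i-epenthesis): /p/ and /g/ form a stop–stop cluster, so [i] is inserted between them. /g/ and /b/ form a stop–stop cluster, so [i] is inserted between them. /kadapopgegbaikej/ → kadapopigegibaikej.
Rule 2 (intervocalic voicing): /p/ is a voiceless stop between vowels /a/ and /o/, so it voices to [b]. /p/ is a voiceless stop between vowels /o/ and /i/, so it voices to [b]. /k/ is a voiceless stop between vowels /i/ and /e/, so it voices to [g]. /kadapopigegibaikej/ → kadabobigegibaigej.
Rule 3 (final a-epenthesis): the form ends in the consonant /j/, so [a] is inserted word-finally. /kadabobigegibaigej/ → kadabobigegibaigeja.

kadabobigegibaigeja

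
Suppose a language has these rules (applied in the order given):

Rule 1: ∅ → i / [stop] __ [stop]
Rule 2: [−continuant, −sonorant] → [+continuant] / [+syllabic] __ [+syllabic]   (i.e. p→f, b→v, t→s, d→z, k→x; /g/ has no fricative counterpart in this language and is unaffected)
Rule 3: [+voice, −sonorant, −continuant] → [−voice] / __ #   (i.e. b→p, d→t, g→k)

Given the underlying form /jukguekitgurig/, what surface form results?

Rule 1 (stop-cluster i-epenthesis): /k/ and /g/ form a stop–stop cluster, so [i] is inserted between them. /t/ and /g/ form a stop–stop cluster, so [i] is inserted between them. /jukguekitgurig/ → jukiguekitigurig.
Rule 2 (intervocalic spirantization): /k/ is a stop between vowels /u/ and /i/, so it spirantizes to the fricative [x]. /k/ is a stop between vowels /e/ and /i/, so it spirantizes to the fricative [x]. /t/ is a stop between vowels /i/ and /i/, so it spirantizes to the fricative [s]. /jukiguekitigurig/ → juxiguexisigurig.
Rule 3 (final devoicing): /g/ is a voiced stop in word-final position, so it devoices to [k]. /juxiguexisigurig/ → juxiguexisigurik.

juxiguexisigurik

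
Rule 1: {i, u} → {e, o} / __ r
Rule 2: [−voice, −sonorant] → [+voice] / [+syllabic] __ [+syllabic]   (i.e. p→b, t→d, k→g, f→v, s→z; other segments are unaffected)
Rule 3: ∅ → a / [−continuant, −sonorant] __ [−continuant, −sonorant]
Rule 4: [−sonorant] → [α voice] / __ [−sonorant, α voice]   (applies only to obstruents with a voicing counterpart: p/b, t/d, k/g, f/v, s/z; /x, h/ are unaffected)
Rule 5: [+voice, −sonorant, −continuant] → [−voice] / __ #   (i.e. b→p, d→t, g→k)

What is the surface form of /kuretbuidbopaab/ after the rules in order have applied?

Rule 1 (pre-rhotic lowering): /u/ is a high vowel immediately before /r/, so it lowers to [o]. /kuretbuidbopaab/ → koretbuidbopaab.
Rule 2 (intervocalic voicing): /p/ is a voiceless obstruent between vowels /o/ and /a/, so it voices to [b]. /koretbuidbopaab/ → koretbuidbobaab.
Rule 3 (stop-cluster a-epenthesis): /t/ and /b/ form a stop–stop cluster, so [a] is inserted between them. /d/ and /b/ form a stop–stop cluster, so [a] is inserted between them. /koretbuidbobaab/ → koretabuidabobaab.
Rule 4 (regressive voicing assimilation): no segment meets the environment; /koretabuidabobaab/ is unchanged.
Rule 5 (final devoicing): /b/ is a voiced stop in word-final position, so it devoices to [p]. /koretabuidabobaab/ → koretabuidabobaap.

koretabuidabobaap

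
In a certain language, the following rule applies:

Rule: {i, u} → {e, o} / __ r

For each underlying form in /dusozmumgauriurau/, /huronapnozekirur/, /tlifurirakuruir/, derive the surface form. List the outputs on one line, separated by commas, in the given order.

/dusozmumgauriurau/: /u/ is a high vowel immediately before /r/, so it lowers to [o]. /u/ is a high vowel immediately before /r/, so it lowers to [o]. → [dusozmumgaoriorau].
/huronapnozekirur/: /u/ is a high vowel immediately before /r/, so it lowers to [o]. /i/ is a high vowel immediately before /r/, so it lowers to [e]. /u/ is a high vowel immediately before /r/, so it lowers to [o]. → [horonapnozekeror].
/tlifurirakuruir/: /u/ is a high vowel immediately before /r/, so it lowers to [o]. /i/ is a high vowel immediately before /r/, so it lowers to [e]. /u/ is a high vowel immediately before /r/, so it lowers to [o]. /i/ is a high vowel immediately before /r/, so it lowers to [e]. → [tliforerakoruer].

dusozmumgaoriorau, horonapnozekeror, tliforerakoruer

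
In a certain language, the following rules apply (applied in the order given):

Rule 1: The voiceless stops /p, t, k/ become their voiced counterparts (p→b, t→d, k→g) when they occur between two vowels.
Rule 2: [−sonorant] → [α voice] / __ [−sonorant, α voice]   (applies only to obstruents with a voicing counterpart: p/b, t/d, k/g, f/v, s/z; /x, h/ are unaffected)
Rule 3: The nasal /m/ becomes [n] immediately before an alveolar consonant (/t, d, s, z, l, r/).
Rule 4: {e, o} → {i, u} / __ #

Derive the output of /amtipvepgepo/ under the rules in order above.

Rule 1 (intervocalic voicing): /p/ is a voiceless stop between vowels /e/ and /o/, so it voices to [b]. /amtipvepgepo/ → amtipvepgebo.
Rule 2 (regressive voicing assimilation): /p/ precedes the voiced obstruent /v/, so it voices to [b] by assimilation. /p/ precedes the voiced obstruent /g/, so it voices to [b] by assimilation. /amtipvepgebo/ → amtibvebgebo.
Rule 3 (nasal place assimilation): /m/ precedes the alveolar consonant /t/, so it assimilates in place to [n]. /amtibvebgebo/ → antibvebgebo.
Rule 4 (final vowel raising): /o/ is a mid vowel in word-final position, so it raises to [u]. /antibvebgebo/ → antibvebgebu.

antibvebgebu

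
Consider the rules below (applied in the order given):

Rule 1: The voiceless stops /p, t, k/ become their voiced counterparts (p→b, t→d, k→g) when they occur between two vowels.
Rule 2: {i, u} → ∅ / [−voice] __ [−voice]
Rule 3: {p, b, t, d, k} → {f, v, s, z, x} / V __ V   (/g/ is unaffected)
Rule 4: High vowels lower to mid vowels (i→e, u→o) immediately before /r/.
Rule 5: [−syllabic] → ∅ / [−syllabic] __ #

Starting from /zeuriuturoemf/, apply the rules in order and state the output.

Rule 1 (intervocalic voicing): /t/ is a voiceless stop between vowels /u/ and /u/, so it voices to [d]. /zeuriuturoemf/ → zeuriuduroemf.
Rule 2 (high vowel syncope): no segment meets the environment; /zeuriuduroemf/ is unchanged.
Rule 3 (intervocalic spirantization): /d/ is a stop between vowels /u/ and /u/, so it spirantizes to the fricative [z]. /zeuriuduroemf/ → zeuriuzuroemf.
Rule 4 (pre-rhotic lowering): /u/ is a high vowel immediately before /r/, so it lowers to [o]. /u/ is a high vowel immediately before /r/, so it lowers to [o]. /zeuriuzuroemf/ → zeoriuzoroemf.
Rule 5 (final cluster simplification): /f/ is the second consonant of a word-final cluster /mf/, so it deletes. /zeoriuzoroemf/ → zeoriuzoroem.

zeoriuzoroem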